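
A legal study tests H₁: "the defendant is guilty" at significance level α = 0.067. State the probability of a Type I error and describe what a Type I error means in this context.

P(Type I error) = α = 0.067. A Type I error is rejecting H₀ when H₀ is actually true (false positive) — here, concluding that the defendant is guilty when in fact this is not the case. Consequence: convicting an innocent person.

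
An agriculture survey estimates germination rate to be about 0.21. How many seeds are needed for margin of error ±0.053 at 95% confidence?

n = z²p(1-p)/E² = 1.96²×0.21×0.79/0.053² = 226.9 → n = 227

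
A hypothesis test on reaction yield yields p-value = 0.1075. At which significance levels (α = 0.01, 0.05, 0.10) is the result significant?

p = 0.1075. Not significant at any of the given levels.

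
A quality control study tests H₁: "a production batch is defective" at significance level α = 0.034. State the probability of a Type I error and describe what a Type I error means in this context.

P(Type I error) = α = 0.034. A Type I error is rejecting H₀ when H₀ is actually true (false positive) — here, concluding that a production batch is defective when in fact this is not the case. Consequence: scrapping a good batch — wasted material and cost for no reason.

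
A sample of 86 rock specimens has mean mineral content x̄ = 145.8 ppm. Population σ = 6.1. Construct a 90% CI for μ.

CI = x̄ ± z*(σ/√n) = 145.8 ± 1.645(6.1/√86) = 145.8 ± 1.08 = (144.72, 146.88)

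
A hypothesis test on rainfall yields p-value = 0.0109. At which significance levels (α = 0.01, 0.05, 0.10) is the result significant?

p = 0.0109. Significant at: α = 0.05, 0.1.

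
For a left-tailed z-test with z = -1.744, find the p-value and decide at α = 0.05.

p = P(Z < -1.744) = Φ(-1.744) ≈ 0.0406. Since p < 0.05, reject H₀ (significant) at α = 0.05.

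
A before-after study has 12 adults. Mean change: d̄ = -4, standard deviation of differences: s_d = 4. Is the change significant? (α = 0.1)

t = d̄/(s_d/√n) = -4/(4/√12) = -3.464. df = 11, critical t = ±1.796. Reject H₀.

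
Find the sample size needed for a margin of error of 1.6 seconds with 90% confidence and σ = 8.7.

n = (z*σ/E)² = (1.645×8.7/1.6)² = 80.01 → n = 81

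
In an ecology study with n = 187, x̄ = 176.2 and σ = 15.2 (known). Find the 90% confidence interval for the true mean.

CI = x̄ ± z*(σ/√n) = 176.2 ± 1.645(15.2/√187) = 176.2 ± 1.83 = (174.37, 178.03)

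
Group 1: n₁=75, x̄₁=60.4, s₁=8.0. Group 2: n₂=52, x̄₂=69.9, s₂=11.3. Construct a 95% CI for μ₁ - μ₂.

Difference = -9.5. SE = √(8.0²/75 + 11.3²/52) = 1.819. CI = (-13.07, -5.93)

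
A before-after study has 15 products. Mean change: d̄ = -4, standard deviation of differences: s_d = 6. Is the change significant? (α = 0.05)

t = d̄/(s_d/√n) = -4/(6/√15) = -2.582. df = 14, critical t = ±2.145. Reject H₀.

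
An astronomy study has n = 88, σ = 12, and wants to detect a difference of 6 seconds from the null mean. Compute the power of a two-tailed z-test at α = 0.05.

SE = σ/√n = 12/√88 = 1.279. Non-centrality λ = d/SE = 6/1.279 = 4.69. Power ≈ Φ(λ - z_{α/2}) = Φ(4.69 - 1.96) = Φ(2.73) = 0.997.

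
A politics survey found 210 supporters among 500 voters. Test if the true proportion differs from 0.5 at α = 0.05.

p̂ = 0.42, p₀ = 0.5. z = (p̂ - p₀)/√(p₀(1-p₀)/n) = -3.578. Critical: ±1.96. Reject H₀.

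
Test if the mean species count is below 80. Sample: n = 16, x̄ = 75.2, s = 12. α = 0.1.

t = (75.2 - 80)/(12/√16) = -1.6, df = 15. Critical t = -1.341. Reject H₀.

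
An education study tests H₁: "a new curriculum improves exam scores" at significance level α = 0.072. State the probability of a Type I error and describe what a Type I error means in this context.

P(Type I error) = α = 0.072. A Type I error is rejecting H₀ when H₀ is actually true (false positive) — here, concluding that a new curriculum improves exam scores when in fact this is not the case. Consequence: adopting a curriculum that gives no real benefit — disruption for nothing.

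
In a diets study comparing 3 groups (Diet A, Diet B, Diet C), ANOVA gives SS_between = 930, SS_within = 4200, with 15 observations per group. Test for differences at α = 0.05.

df_between = 2, df_within = 42. F = MS_between/MS_within = 465.0/100.0 = 4.65. F_crit ≈ 3.22. Reject H₀. At least one mean differs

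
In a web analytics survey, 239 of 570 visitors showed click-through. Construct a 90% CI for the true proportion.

p̂ = 0.419. CI = p̂ ± z*√(p̂(1-p̂)/n) = (0.385, 0.453)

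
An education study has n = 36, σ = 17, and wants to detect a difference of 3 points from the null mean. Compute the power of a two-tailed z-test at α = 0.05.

SE = σ/√n = 17/√36 = 2.833. Non-centrality λ = d/SE = 3/2.833 = 1.059. Power ≈ Φ(λ - z_{α/2}) = Φ(1.059 - 1.96) = Φ(-0.901) = 0.184.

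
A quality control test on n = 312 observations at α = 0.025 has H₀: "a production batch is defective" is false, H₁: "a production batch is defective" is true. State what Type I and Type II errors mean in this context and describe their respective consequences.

Type I (false positive): concluding that a production batch is defective when it is not — scrapping a good batch — wasted material and cost for no reason. Type II (false negative): failing to conclude that a production batch is defective when it is — shipping a defective batch — faulty products reach customers. Which is costlier depends on domain priorities and is a judgement call rather than a statistical fact.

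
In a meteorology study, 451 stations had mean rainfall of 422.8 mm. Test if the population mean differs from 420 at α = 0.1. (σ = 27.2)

z = (x̄ - μ₀)/(σ/√n) = (422.8 - 420)/(27.2/√451) = 2.186. Critical value: ±1.645. Since |2.186| > 1.645, Reject H₀.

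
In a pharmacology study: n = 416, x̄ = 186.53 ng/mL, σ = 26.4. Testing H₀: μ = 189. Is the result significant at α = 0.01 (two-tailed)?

z = (186.53 - 189)/(26.4/√416) = -1.908. Since |z| ≤ 2.576, not significant at α = 0.01.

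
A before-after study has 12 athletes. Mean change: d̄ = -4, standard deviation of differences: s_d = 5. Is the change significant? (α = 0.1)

t = d̄/(s_d/√n) = -4/(5/√12) = -2.771. df = 11, critical t = ±1.796. Reject H₀.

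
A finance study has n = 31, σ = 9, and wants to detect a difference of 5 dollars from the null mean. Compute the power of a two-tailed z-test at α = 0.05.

SE = σ/√n = 9/√31 = 1.616. Non-centrality λ = d/SE = 5/1.616 = 3.093. Power ≈ Φ(λ - z_{α/2}) = Φ(3.093 - 1.96) = Φ(1.133) = 0.871.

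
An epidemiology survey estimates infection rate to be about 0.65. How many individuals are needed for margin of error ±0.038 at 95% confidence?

n = z²p(1-p)/E² = 1.96²×0.65×0.35/0.038² = 605.2 → n = 606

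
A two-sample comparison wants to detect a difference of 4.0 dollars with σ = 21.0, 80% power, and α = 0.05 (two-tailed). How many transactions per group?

n per group = 2(z_α/2 + z_β)²σ²/d² = 2×(1.96 + 0.84)²×21.0²/4.0² = 432.2 → n = 433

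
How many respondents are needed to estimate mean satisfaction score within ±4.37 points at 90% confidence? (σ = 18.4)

n = (z*σ/E)² = (1.645×18.4/4.37)² = 48.0 → n = 48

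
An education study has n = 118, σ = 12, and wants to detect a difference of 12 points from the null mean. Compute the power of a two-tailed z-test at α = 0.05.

SE = σ/√n = 12/√118 = 1.105. Non-centrality λ = d/SE = 12/1.105 = 10.863. Power ≈ Φ(λ - z_{α/2}) = Φ(10.863 - 1.96) = Φ(8.903) = 1.0.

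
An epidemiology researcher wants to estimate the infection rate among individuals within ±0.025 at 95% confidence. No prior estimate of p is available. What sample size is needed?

Conservative approach: use p = 0.5 (maximizes p(1-p) = 0.25). n = z²(0.25)/E² = 1.96²×0.25/0.025² = 1536.6 → n = 1537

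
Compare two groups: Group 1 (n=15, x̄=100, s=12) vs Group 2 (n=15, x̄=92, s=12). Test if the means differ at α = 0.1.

Pooled sp = 12.0. t = 1.826, df = 28. Critical t = ±1.701. Reject H₀.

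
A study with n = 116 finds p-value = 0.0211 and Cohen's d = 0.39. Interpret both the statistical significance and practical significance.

Statistically significant (p = 0.0211 < 0.05). Cohen's d = 0.39 indicates a small effect size. Both statistical and practical significance should be considered.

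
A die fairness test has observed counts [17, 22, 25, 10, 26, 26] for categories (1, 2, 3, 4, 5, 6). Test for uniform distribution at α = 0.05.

Expected = 21 each. χ² = Σ(O-E)²/E = 9.714. df = 5, critical value = 11.07. Fail to reject H₀.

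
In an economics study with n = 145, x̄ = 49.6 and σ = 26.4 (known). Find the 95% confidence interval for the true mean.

CI = x̄ ± z*(σ/√n) = 49.6 ± 1.96(26.4/√145) = 49.6 ± 4.3 = (45.3, 53.9)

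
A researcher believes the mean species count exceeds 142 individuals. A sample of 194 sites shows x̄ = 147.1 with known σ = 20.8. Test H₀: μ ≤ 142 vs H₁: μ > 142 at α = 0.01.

z = 3.415. Critical value: 2.33. Reject H₀.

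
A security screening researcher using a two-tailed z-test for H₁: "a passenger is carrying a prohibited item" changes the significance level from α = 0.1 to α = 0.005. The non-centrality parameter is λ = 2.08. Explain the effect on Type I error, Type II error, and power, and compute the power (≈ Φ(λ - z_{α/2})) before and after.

Decreasing α from 0.1 to 0.005:
• Type I error rate decreases (α is the Type I rate by definition).
• Critical value moves from z_{α/2} = 1.645 to 2.807, so power = Φ(λ - z_{α/2}) goes from Φ(2.08 - 1.645) = 0.668 to Φ(2.08 - 2.807) = 0.234.
• Type II error rate β = 1 - power therefore increases (0.332 → 0.766).
Appropriate when false positives are costly — here, detaining an innocent passenger — delay and inconvenience.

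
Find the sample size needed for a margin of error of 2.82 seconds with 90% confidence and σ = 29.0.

n = (z*σ/E)² = (1.645×29.0/2.82)² = 286.2 → n = 287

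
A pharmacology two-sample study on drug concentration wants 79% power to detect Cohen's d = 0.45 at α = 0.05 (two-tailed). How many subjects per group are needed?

z_{α/2} = 1.96, z_β = Φ⁻¹(0.79) = 0.806. For small effect (d = 0.45): n per group = 2(z_{α/2} + z_β)²/d² = 2(1.96 + 0.806)²/0.45² = 75.6 → 76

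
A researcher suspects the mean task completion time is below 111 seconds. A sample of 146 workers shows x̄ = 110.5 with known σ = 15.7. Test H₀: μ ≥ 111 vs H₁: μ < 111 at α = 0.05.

z = -0.385. Critical value: -1.645. Fail to reject H₀.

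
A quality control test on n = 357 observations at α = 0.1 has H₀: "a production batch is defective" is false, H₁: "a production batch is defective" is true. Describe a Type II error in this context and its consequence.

Type II error: failing to reject H₀ when it is false — concluding that a production batch is defective is not supported when in fact it is. Consequence: shipping a defective batch — faulty products reach customers.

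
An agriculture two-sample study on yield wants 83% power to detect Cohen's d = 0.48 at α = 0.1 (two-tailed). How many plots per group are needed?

z_{α/2} = 1.645, z_β = Φ⁻¹(0.83) = 0.954. For small effect (d = 0.48): n per group = 2(z_{α/2} + z_β)²/d² = 2(1.645 + 0.954)²/0.48² = 58.6 → 59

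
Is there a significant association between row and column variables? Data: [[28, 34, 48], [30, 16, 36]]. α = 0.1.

χ² = 4.271. df = 2, critical = 4.605. Fail to reject H₀. No evidence of dependence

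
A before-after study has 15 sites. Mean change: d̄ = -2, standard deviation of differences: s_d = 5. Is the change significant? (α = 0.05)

t = d̄/(s_d/√n) = -2/(5/√15) = -1.549. df = 14, critical t = ±2.145. Fail to reject H₀.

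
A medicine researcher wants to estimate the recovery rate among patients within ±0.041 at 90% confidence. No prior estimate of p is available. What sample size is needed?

Conservative approach: use p = 0.5 (maximizes p(1-p) = 0.25). n = z²(0.25)/E² = 1.645²×0.25/0.041² = 402.4 → n = 403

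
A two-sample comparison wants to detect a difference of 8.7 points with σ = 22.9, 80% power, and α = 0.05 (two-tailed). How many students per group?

n per group = 2(z_α/2 + z_β)²σ²/d² = 2×(1.96 + 0.84)²×22.9²/8.7² = 108.6 → n = 109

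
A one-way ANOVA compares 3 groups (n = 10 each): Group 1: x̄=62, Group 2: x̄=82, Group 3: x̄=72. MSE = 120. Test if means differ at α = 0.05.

Grand mean = 72.0. SS_between = 2000.0, MS_between = 1000.0. F = 8.333, F_crit ≈ 3.354. Reject H₀.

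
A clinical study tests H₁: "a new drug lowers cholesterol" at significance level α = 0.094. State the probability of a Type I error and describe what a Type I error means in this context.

P(Type I error) = α = 0.094. A Type I error is rejecting H₀ when H₀ is actually true (false positive) — here, concluding that a new drug lowers cholesterol when in fact this is not the case. Consequence: approving an ineffective drug — patients take a useless medication and may skip effective alternatives.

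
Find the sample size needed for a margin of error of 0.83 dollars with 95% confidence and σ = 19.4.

n = (z*σ/E)² = (1.96×19.4/0.83)² = 2098.7 → n = 2099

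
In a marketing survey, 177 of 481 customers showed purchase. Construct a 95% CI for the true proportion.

p̂ = 0.368. CI = p̂ ± z*√(p̂(1-p̂)/n) = (0.325, 0.411)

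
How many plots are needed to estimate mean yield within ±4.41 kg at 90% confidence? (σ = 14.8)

n = (z*σ/E)² = (1.645×14.8/4.41)² = 30.5 → n = 31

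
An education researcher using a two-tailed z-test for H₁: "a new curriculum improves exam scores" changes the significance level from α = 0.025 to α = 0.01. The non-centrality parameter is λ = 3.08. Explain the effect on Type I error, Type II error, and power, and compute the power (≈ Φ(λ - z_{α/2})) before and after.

Decreasing α from 0.025 to 0.01:
• Type I error rate decreases (α is the Type I rate by definition).
• Critical value moves from z_{α/2} = 2.241 to 2.576, so power = Φ(λ - z_{α/2}) goes from Φ(3.08 - 2.241) = 0.799 to Φ(3.08 - 2.576) = 0.693.
• Type II error rate β = 1 - power therefore increases (0.201 → 0.307).
Appropriate when false positives are costly — here, adopting a curriculum that gives no real benefit — disruption for nothing.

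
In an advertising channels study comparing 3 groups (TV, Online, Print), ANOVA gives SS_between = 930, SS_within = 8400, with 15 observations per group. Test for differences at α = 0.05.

df_between = 2, df_within = 42. F = MS_between/MS_within = 465.0/200.0 = 2.325. F_crit ≈ 3.22. Fail to reject H₀.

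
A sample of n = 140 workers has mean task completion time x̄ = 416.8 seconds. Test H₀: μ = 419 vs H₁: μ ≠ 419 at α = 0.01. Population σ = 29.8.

z = (x̄ - μ₀)/(σ/√n) = (416.8 - 419)/(29.8/√140) = -0.874. Critical value: ±2.576. Since |-0.874| ≤ 2.576, Fail to reject H₀.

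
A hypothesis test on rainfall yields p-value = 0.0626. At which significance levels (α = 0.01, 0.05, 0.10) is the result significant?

p = 0.0626. Significant at: α = 0.1.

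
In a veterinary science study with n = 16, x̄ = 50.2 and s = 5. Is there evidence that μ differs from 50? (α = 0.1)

t = (x̄ - μ₀)/(s/√n) = (50.2 - 50)/(5/√16) = 0.16. df = 15, critical t = ±1.753. Fail to reject H₀.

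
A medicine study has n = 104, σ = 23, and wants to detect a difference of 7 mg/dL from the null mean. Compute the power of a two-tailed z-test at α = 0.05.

SE = σ/√n = 23/√104 = 2.255. Non-centrality λ = d/SE = 7/2.255 = 3.104. Power ≈ Φ(λ - z_{α/2}) = Φ(3.104 - 1.96) = Φ(1.144) = 0.874.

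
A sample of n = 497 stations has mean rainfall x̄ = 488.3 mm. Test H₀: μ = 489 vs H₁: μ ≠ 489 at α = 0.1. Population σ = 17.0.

z = (x̄ - μ₀)/(σ/√n) = (488.3 - 489)/(17.0/√497) = -0.918. Critical value: ±1.645. Since |-0.918| ≤ 1.645, Fail to reject H₀.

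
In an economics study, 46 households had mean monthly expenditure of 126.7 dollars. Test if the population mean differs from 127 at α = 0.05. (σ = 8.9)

z = (x̄ - μ₀)/(σ/√n) = (126.7 - 127)/(8.9/√46) = -0.229. Critical value: ±1.96. Since |-0.229| ≤ 1.96, Fail to reject H₀.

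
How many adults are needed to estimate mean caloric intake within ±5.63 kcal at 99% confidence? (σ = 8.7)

n = (z*σ/E)² = (2.576×8.7/5.63)² = 15.8 → n = 16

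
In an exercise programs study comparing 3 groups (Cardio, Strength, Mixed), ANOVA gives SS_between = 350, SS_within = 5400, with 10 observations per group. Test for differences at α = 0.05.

df_between = 2, df_within = 27. F = MS_between/MS_within = 175.0/200.0 = 0.875. F_crit ≈ 3.354. Fail to reject H₀.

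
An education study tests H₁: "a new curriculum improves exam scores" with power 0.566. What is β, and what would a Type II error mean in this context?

β = 1 - power = 1 - 0.566 = 0.434. A Type II error is failing to reject H₀ when H₀ is false (false negative) — here, failing to conclude that a new curriculum improves exam scores when in fact it is true. Consequence: keeping the old curriculum when the new one would have helped students.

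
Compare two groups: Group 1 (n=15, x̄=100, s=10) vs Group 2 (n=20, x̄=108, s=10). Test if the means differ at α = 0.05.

Pooled sp = 10.0. t = -2.342, df = 33. Critical t = ±2.035. Reject H₀.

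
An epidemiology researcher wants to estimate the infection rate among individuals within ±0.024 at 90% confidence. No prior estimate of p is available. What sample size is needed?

Conservative approach: use p = 0.5 (maximizes p(1-p) = 0.25). n = z²(0.25)/E² = 1.645²×0.25/0.024² = 1174.5 → n = 1175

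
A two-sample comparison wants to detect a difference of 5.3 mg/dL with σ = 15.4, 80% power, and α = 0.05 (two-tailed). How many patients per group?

n per group = 2(z_α/2 + z_β)²σ²/d² = 2×(1.96 + 0.84)²×15.4²/5.3² = 132.4 → n = 133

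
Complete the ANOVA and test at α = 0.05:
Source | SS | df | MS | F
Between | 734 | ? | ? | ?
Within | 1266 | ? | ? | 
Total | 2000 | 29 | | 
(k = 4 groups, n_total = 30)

df_between = 3, df_within = 26. MS_between = 244.67, MS_within = 48.69. F = 5.025, F_crit ≈ 2.975. Reject H₀.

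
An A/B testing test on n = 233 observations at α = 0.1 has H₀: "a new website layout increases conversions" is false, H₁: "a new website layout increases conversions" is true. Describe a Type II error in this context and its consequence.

Type II error: failing to reject H₀ when it is false — concluding that a new website layout increases conversions is not supported when in fact it is. Consequence: discarding a layout that would have improved conversions — lost revenue.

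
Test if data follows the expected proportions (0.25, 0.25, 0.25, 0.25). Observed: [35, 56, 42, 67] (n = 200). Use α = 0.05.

Expected: [50.0, 50.0, 50.0, 50.0]. χ² = 12.28. df = 3, critical = 7.815. Reject H₀.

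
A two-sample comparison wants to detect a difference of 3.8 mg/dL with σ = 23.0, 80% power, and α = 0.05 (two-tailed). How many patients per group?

n per group = 2(z_α/2 + z_β)²σ²/d² = 2×(1.96 + 0.84)²×23.0²/3.8² = 574.4 → n = 575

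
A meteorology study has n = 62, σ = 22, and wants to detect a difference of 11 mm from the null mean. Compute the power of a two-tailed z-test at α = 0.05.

SE = σ/√n = 22/√62 = 2.794. Non-centrality λ = d/SE = 11/2.794 = 3.937. Power ≈ Φ(λ - z_{α/2}) = Φ(3.937 - 1.96) = Φ(1.977) = 0.976.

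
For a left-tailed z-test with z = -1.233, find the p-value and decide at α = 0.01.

p = P(Z < -1.233) = Φ(-1.233) ≈ 0.1088. Since p ≥ 0.01, fail to reject H₀ (not significant) at α = 0.01.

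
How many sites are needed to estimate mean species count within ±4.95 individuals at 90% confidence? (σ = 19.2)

n = (z*σ/E)² = (1.645×19.2/4.95)² = 40.7 → n = 41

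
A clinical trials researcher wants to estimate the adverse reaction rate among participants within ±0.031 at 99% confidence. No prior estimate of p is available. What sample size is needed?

Conservative approach: use p = 0.5 (maximizes p(1-p) = 0.25). n = z²(0.25)/E² = 2.576²×0.25/0.031² = 1726.3 → n = 1727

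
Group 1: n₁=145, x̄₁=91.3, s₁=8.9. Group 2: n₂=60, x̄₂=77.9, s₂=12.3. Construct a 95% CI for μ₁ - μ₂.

Difference = 13.4. SE = √(8.9²/145 + 12.3²/60) = 1.752. CI = (9.97, 16.83)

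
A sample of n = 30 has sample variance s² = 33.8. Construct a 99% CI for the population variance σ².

df = 29. χ²_{0.005} = 52.336, χ²_{0.995} = 13.121. CI for σ² = ((n-1)s²/χ²_{α/2}, (n-1)s²/χ²_{1-α/2}) = (29·33.8/52.336, 29·33.8/13.121) = (18.73, 74.7)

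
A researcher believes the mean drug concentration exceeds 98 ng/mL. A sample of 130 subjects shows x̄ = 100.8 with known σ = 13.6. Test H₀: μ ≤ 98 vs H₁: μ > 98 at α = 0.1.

z = 2.347. Critical value: 1.28. Reject H₀.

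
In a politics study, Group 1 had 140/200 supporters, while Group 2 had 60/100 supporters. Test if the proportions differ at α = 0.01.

p̂₁ = 0.7, p̂₂ = 0.6, pooled p̂ = 0.667. z = 1.732. Critical: ±2.576. Fail to reject H₀.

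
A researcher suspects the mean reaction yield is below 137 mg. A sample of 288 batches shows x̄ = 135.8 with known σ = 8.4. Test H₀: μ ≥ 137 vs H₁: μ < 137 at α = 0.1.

z = -2.424. Critical value: -1.28. Reject H₀.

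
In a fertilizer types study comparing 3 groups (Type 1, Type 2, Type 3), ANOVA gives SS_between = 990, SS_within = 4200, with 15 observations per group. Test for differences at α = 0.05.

df_between = 2, df_within = 42. F = MS_between/MS_within = 495.0/100.0 = 4.95. F_crit ≈ 3.22. Reject H₀. At least one mean differs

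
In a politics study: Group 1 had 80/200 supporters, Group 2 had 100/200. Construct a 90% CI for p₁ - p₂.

p̂₁ = 0.4, p̂₂ = 0.5. Difference = -0.1. CI = (-0.181, -0.019)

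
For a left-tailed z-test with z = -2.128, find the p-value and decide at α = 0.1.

p = P(Z < -2.128) = Φ(-2.128) ≈ 0.0167. Since p < 0.1, reject H₀ (significant) at α = 0.1.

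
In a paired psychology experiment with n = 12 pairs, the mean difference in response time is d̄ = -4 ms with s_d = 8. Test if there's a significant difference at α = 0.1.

t = d̄/(s_d/√n) = -4/(8/√12) = -1.732. df = 11, critical t = ±1.796. Fail to reject H₀.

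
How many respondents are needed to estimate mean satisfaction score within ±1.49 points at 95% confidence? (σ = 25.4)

n = (z*σ/E)² = (1.96×25.4/1.49)² = 1116.4 → n = 1117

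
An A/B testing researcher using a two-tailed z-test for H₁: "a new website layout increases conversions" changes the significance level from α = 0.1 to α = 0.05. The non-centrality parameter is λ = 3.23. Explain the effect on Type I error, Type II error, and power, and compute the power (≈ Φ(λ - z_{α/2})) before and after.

Decreasing α from 0.1 to 0.05:
• Type I error rate decreases (α is the Type I rate by definition).
• Critical value moves from z_{α/2} = 1.645 to 1.96, so power = Φ(λ - z_{α/2}) goes from Φ(3.23 - 1.645) = 0.944 to Φ(3.23 - 1.96) = 0.898.
• Type II error rate β = 1 - power therefore increases (0.056 → 0.102).
Appropriate when false positives are costly — here, rolling out a layout that doesn't actually help — wasted engineering effort.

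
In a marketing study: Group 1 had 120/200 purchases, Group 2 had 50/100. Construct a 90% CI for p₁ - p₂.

p̂₁ = 0.6, p̂₂ = 0.5. Difference = 0.1. CI = (-0.0, 0.2)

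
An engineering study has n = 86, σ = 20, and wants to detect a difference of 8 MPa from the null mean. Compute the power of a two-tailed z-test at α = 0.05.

SE = σ/√n = 20/√86 = 2.157. Non-centrality λ = d/SE = 8/2.157 = 3.709. Power ≈ Φ(λ - z_{α/2}) = Φ(3.709 - 1.96) = Φ(1.749) = 0.96.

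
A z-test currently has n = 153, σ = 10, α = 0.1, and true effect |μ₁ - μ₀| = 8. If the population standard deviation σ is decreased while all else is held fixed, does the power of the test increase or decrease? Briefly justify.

Power increases: a smaller σ shrinks the standard error σ/√n, moving the sampling distribution under H₁ further from the critical value.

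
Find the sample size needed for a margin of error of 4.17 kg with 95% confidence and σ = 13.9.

n = (z*σ/E)² = (1.96×13.9/4.17)² = 42.7 → n = 43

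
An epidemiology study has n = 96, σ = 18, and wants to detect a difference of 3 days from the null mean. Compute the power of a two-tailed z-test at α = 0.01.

SE = σ/√n = 18/√96 = 1.837. Non-centrality λ = d/SE = 3/1.837 = 1.633. Power ≈ Φ(λ - z_{α/2}) = Φ(1.633 - 2.576) = Φ(-0.943) = 0.173.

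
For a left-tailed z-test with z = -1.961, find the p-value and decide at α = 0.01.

p = P(Z < -1.961) = Φ(-1.961) ≈ 0.0249. Since p ≥ 0.01, fail to reject H₀ (not significant) at α = 0.01.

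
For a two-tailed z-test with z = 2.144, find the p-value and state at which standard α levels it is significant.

p = 2·P(Z > |2.144|) = 2·(1 - Φ(2.144)) ≈ 0.032. Significant at α = 0.1; Significant at α = 0.05.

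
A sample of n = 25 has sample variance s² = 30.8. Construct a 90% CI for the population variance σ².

df = 24. χ²_{0.05} = 36.415, χ²_{0.95} = 13.848. CI for σ² = ((n-1)s²/χ²_{α/2}, (n-1)s²/χ²_{1-α/2}) = (24·30.8/36.415, 24·30.8/13.848) = (20.3, 53.38)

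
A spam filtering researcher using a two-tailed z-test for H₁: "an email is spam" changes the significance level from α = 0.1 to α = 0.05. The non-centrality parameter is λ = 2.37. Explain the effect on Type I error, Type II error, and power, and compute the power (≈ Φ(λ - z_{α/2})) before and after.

Decreasing α from 0.1 to 0.05:
• Type I error rate decreases (α is the Type I rate by definition).
• Critical value moves from z_{α/2} = 1.645 to 1.96, so power = Φ(λ - z_{α/2}) goes from Φ(2.37 - 1.645) = 0.766 to Φ(2.37 - 1.96) = 0.659.
• Type II error rate β = 1 - power therefore increases (0.234 → 0.341).
Appropriate when false positives are costly — here, a legitimate email is sent to the spam folder and the user misses it.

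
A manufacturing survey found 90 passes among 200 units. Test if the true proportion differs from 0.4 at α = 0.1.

p̂ = 0.45, p₀ = 0.4. z = (p̂ - p₀)/√(p₀(1-p₀)/n) = 1.443. Critical: ±1.645. Fail to reject H₀.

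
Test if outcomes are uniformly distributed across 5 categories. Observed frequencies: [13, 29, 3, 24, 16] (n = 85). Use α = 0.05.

Expected = 17 each. χ² = Σ(O-E)²/E = 23.882. df = 4, critical value = 9.488. Reject H₀.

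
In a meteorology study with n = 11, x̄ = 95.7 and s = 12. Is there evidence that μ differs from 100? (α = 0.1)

t = (x̄ - μ₀)/(s/√n) = (95.7 - 100)/(12/√11) = -1.188. df = 10, critical t = ±1.812. Fail to reject H₀.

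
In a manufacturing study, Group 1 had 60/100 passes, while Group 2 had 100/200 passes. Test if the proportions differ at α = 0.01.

p̂₁ = 0.6, p̂₂ = 0.5, pooled p̂ = 0.533. z = 1.637. Critical: ±2.576. Fail to reject H₀.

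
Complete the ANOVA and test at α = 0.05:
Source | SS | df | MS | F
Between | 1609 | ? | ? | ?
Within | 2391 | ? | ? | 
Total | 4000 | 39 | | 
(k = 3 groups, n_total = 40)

df_between = 2, df_within = 37. MS_between = 804.5, MS_within = 64.62. F = 12.449, F_crit ≈ 3.252. Reject H₀.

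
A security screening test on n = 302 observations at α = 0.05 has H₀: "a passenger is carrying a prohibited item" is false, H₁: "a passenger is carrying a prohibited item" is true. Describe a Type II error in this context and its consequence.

Type II error: failing to reject H₀ when it is false — concluding that a passenger is carrying a prohibited item is not supported when in fact it is. Consequence: letting a prohibited item through — security breach.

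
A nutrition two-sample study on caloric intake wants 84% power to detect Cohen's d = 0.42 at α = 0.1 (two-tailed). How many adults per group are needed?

z_{α/2} = 1.645, z_β = Φ⁻¹(0.84) = 0.994. For small effect (d = 0.42): n per group = 2(z_{α/2} + z_β)²/d² = 2(1.645 + 0.994)²/0.42² = 79.0 → 79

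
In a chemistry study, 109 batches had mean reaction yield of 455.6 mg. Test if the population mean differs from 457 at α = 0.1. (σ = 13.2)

z = (x̄ - μ₀)/(σ/√n) = (455.6 - 457)/(13.2/√109) = -1.107. Critical value: ±1.645. Since |-1.107| ≤ 1.645, Fail to reject H₀.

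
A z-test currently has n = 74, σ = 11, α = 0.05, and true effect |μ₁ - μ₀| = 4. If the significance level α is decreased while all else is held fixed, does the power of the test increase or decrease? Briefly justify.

Power decreases: a smaller α raises the critical value, so less of the H₁ sampling distribution falls in the rejection region.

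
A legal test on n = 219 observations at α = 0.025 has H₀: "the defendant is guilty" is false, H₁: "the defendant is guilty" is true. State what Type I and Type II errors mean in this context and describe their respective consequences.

Type I (false positive): concluding that the defendant is guilty when it is not — convicting an innocent person. Type II (false negative): failing to conclude that the defendant is guilty when it is — acquitting a guilty person. Which is costlier depends on domain priorities and is a judgement call rather than a statistical fact.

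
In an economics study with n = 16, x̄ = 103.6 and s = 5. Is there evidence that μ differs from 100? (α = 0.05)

t = (x̄ - μ₀)/(s/√n) = (103.6 - 100)/(5/√16) = 2.88. df = 15, critical t = ±2.131. Reject H₀.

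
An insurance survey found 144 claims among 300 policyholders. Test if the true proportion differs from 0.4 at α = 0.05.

p̂ = 0.48, p₀ = 0.4. z = (p̂ - p₀)/√(p₀(1-p₀)/n) = 2.828. Critical: ±1.96. Reject H₀.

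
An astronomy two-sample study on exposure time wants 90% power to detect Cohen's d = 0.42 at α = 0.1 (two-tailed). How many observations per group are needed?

z_{α/2} = 1.645, z_β = Φ⁻¹(0.9) = 1.282. For small effect (d = 0.42): n per group = 2(z_{α/2} + z_β)²/d² = 2(1.645 + 1.282)²/0.42² = 97.1 → 98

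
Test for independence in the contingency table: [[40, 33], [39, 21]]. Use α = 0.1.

χ² = 1.422. df = 1, critical = 2.706. Fail to reject H₀. No evidence of dependence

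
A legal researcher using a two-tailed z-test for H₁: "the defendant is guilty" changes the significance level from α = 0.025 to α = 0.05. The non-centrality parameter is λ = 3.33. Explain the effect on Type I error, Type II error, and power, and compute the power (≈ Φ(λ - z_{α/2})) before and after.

Increasing α from 0.025 to 0.05:
• Type I error rate increases (α is the Type I rate by definition).
• Critical value moves from z_{α/2} = 2.241 to 1.96, so power = Φ(λ - z_{α/2}) goes from Φ(3.33 - 2.241) = 0.862 to Φ(3.33 - 1.96) = 0.915.
• Type II error rate β = 1 - power therefore decreases (0.138 → 0.085).
Appropriate when false negatives are costly — here, acquitting a guilty person.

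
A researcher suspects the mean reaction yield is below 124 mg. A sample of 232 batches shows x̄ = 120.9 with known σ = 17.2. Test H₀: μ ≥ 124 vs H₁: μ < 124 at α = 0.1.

z = -2.745. Critical value: -1.28. Reject H₀.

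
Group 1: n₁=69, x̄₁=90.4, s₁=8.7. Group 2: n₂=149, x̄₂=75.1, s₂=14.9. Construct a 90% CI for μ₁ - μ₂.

Difference = 15.3. SE = √(8.7²/69 + 14.9²/149) = 1.608. CI = (12.65, 17.95)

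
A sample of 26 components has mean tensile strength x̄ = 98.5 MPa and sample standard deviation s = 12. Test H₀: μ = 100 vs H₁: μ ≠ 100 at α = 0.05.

t = (x̄ - μ₀)/(s/√n) = (98.5 - 100)/(12/√26) = -0.637. df = 25, critical t = ±2.06. Fail to reject H₀.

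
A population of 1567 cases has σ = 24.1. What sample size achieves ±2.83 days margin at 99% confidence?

Without FPC: n₀ = (2.576×24.1/2.83)² = 481.23. With FPC: n = n₀N/(n₀+N-1) = 368.3 → n = 369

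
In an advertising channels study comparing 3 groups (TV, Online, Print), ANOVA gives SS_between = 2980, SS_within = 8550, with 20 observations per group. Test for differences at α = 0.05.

df_between = 2, df_within = 57. F = MS_between/MS_within = 1490.0/150.0 = 9.933. F_crit ≈ 3.159. Reject H₀. At least one mean differs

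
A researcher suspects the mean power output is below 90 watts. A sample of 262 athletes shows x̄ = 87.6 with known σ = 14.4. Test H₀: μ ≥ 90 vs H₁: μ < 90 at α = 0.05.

z = -2.698. Critical value: -1.645. Reject H₀.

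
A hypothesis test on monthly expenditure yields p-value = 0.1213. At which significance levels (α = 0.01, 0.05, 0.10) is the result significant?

p = 0.1213. Not significant at any of the given levels.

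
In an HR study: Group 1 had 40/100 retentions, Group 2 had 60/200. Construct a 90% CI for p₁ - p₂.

p̂₁ = 0.4, p̂₂ = 0.3. Difference = 0.1. CI = (0.003, 0.197)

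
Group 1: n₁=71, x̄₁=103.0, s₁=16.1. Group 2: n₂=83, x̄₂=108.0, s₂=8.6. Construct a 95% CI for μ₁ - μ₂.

Difference = -5.0. SE = √(16.1²/71 + 8.6²/83) = 2.131. CI = (-9.18, -0.82)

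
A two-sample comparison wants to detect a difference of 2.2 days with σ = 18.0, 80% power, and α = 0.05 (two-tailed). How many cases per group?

n per group = 2(z_α/2 + z_β)²σ²/d² = 2×(1.96 + 0.84)²×18.0²/2.2² = 1049.7 → n = 1050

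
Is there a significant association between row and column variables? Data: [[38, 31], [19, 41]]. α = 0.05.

χ² = 7.129. df = 1, critical = 3.841. Reject H₀. Variables are dependent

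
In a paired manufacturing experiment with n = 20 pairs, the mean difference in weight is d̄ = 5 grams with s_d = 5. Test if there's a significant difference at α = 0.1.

t = d̄/(s_d/√n) = 5/(5/√20) = 4.472. df = 19, critical t = ±1.729. Reject H₀.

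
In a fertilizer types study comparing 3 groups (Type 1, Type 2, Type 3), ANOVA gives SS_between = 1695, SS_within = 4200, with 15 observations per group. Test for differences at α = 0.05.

df_between = 2, df_within = 42. F = MS_between/MS_within = 847.5/100.0 = 8.475. F_crit ≈ 3.22. Reject H₀. At least one mean differs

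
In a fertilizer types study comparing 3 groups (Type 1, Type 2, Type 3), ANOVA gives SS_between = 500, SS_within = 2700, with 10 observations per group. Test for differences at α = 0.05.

df_between = 2, df_within = 27. F = MS_between/MS_within = 250.0/100.0 = 2.5. F_crit ≈ 3.354. Fail to reject H₀.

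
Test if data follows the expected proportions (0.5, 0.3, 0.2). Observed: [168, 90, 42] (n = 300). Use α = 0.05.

Expected: [150.0, 90.0, 60.0]. χ² = 7.56. df = 2, critical = 5.991. Reject H₀.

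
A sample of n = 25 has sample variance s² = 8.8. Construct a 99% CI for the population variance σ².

df = 24. χ²_{0.005} = 45.559, χ²_{0.995} = 9.886. CI for σ² = ((n-1)s²/χ²_{α/2}, (n-1)s²/χ²_{1-α/2}) = (24·8.8/45.559, 24·8.8/9.886) = (4.64, 21.36)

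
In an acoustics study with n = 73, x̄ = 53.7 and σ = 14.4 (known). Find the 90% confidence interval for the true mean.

CI = x̄ ± z*(σ/√n) = 53.7 ± 1.645(14.4/√73) = 53.7 ± 2.77 = (50.93, 56.47)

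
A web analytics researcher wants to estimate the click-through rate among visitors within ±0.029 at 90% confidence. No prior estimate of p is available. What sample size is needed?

Conservative approach: use p = 0.5 (maximizes p(1-p) = 0.25). n = z²(0.25)/E² = 1.645²×0.25/0.029² = 804.4 → n = 805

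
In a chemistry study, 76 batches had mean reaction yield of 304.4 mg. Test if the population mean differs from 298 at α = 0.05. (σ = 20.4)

z = (x̄ - μ₀)/(σ/√n) = (304.4 - 298)/(20.4/√76) = 2.735. Critical value: ±1.96. Since |2.735| > 1.96, Reject H₀.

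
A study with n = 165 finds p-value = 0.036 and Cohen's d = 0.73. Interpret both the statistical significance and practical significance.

Statistically significant (p = 0.036 < 0.05). Cohen's d = 0.73 indicates a medium effect size. Both statistical and practical significance should be considered.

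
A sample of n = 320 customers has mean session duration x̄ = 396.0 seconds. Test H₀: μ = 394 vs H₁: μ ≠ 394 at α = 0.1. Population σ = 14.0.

z = (x̄ - μ₀)/(σ/√n) = (396.0 - 394)/(14.0/√320) = 2.556. Critical value: ±1.645. Since |2.556| > 1.645, Reject H₀.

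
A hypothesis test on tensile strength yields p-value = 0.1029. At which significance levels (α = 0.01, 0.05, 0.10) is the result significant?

p = 0.1029. Not significant at any of the given levels.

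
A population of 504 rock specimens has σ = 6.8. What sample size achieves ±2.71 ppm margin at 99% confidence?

Without FPC: n₀ = (2.576×6.8/2.71)² = 41.78. With FPC: n = n₀N/(n₀+N-1) = 38.7 → n = 39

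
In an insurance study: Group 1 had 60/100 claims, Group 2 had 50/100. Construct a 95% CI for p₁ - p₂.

p̂₁ = 0.6, p̂₂ = 0.5. Difference = 0.1. CI = (-0.037, 0.237)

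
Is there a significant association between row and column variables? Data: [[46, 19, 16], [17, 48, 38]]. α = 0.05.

χ² = 32.701. df = 2, critical = 5.991. Reject H₀. Variables are dependent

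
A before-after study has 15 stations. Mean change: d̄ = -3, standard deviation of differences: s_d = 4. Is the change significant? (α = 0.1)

t = d̄/(s_d/√n) = -3/(4/√15) = -2.905. df = 14, critical t = ±1.761. Reject H₀.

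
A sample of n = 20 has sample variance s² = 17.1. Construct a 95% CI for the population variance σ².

df = 19. χ²_{0.025} = 32.852, χ²_{0.975} = 8.907. CI for σ² = ((n-1)s²/χ²_{α/2}, (n-1)s²/χ²_{1-α/2}) = (19·17.1/32.852, 19·17.1/8.907) = (9.89, 36.48)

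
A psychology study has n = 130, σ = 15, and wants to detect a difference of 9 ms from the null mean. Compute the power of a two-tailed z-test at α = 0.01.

SE = σ/√n = 15/√130 = 1.316. Non-centrality λ = d/SE = 9/1.316 = 6.841. Power ≈ Φ(λ - z_{α/2}) = Φ(6.841 - 2.576) = Φ(4.265) = 1.0.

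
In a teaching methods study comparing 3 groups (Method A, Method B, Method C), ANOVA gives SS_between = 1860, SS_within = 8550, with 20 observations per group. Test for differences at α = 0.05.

df_between = 2, df_within = 57. F = MS_between/MS_within = 930.0/150.0 = 6.2. F_crit ≈ 3.159. Reject H₀. At least one mean differs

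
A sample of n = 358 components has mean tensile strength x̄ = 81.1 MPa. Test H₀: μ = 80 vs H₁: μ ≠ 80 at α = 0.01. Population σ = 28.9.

z = (x̄ - μ₀)/(σ/√n) = (81.1 - 80)/(28.9/√358) = 0.72. Critical value: ±2.576. Since |0.72| ≤ 2.576, Fail to reject H₀.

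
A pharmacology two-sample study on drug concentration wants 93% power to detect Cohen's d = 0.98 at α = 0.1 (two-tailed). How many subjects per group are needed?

z_{α/2} = 1.645, z_β = Φ⁻¹(0.93) = 1.476. For large effect (d = 0.98): n per group = 2(z_{α/2} + z_β)²/d² = 2(1.645 + 1.476)²/0.98² = 20.3 → 21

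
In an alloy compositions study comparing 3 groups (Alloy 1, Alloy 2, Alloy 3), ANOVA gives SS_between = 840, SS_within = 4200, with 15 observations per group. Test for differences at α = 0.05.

df_between = 2, df_within = 42. F = MS_between/MS_within = 420.0/100.0 = 4.2. F_crit ≈ 3.22. Reject H₀. At least one mean differs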